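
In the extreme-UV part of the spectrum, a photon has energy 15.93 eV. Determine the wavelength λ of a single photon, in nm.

77.8 nm

Convert to SI: E = 15.93 eV = 2.5523e-18 J.
Apply λ = hc/E: λ = 7.783e-8 m.
Converting to nm: λ = 77.83 nm ≈ 77.8 nm.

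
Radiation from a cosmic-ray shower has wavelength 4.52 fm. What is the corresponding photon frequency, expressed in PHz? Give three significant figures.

6.63 × 10^7 PHz

(c = 2.99792458 × 10^8 m/s.)
Convert to SI: λ = 4.52 fm = 4.52 × 10^-15 m.
For a photon f = c/λ, so f = 6.633 × 10^22 Hz.
Converting to PHz: f = 6.633 × 10^7 PHz ≈ 6.63 × 10^7 PHz.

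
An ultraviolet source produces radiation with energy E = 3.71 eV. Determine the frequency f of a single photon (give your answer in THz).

897 THz

In SI units: E = 3.71 eV = 5.9441e-19 J.
For a photon f = E/h, so f = 8.971e14 Hz.
Converting to THz: f = 897.1 THz ≈ 897 THz.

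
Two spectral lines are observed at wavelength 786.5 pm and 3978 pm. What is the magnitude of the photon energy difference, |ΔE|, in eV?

Using E = hc/λ: E₁ = 2.5257e-16 J, E₂ = 4.9936e-17 J.
|ΔE| = |2.5257e-16 − 4.9936e-17| = 2.03e-16 J = 1260 eV.

1260 eV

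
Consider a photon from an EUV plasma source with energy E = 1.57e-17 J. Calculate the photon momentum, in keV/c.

0.0980 keV/c

(c = 2.99792458e8 m/s, 1 eV = 1.602176634e-19 J.)
Since p = E/c for a photon, p = 5.237e-26 kg·m/s.
Converting to keV/c: p = 0.09799 keV/c ≈ 0.0980 keV/c.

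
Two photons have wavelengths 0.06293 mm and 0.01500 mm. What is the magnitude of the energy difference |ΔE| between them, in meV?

Using E = hc/λ: E₁ = 3.1566 × 10^-21 J, E₂ = 1.3243 × 10^-20 J.
|ΔE| = |3.1566 × 10^-21 − 1.3243 × 10^-20| = 1.01 × 10^-20 J = 63.0 meV.

63.0 meV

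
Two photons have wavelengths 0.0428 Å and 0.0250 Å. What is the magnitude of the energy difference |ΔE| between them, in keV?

206 keV

Using E = hc/λ: E₁ = 4.641 × 10^-14 J, E₂ = 7.946 × 10^-14 J.
|ΔE| = |4.641 × 10^-14 − 7.946 × 10^-14| = 3.30 × 10^-14 J = 206 keV.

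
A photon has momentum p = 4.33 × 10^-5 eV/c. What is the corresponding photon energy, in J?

(c = 2.99792458 × 10^8 m/s, 1 eV = 1.602176634 × 10^-19 J.)
First convert: p = 4.33 × 10^-5 eV/c = 2.3141 × 10^-32 kg·m/s.
The photon relation is E = pc, giving E = 6.937 × 10^-24 J.
So E ≈ 6.94 × 10^-24 J.

6.94 × 10^-24 J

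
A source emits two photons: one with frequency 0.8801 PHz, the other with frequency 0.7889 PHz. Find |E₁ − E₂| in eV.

Using E = hf: E₁ = 5.8316 × 10^-19 J, E₂ = 5.2273 × 10^-19 J.
|ΔE| = |5.8316 × 10^-19 − 5.2273 × 10^-19| = 6.04 × 10^-20 J = 0.377 eV.

0.377 eV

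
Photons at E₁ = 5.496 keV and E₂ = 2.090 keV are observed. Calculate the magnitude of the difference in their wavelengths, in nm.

0.368 nm

Using λ = hc/E: λ₁ = 2.2559e-10 m, λ₂ = 5.9323e-10 m.
|Δλ| = |2.2559e-10 − 5.9323e-10| = 3.68e-10 m = 0.368 nm.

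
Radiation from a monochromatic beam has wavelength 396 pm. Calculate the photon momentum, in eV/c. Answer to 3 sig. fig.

(h = 6.62607015·10^-34 J·s, c = 2.99792458·10^8 m/s, 1 eV = 1.602176634·10^-19 J.)
Convert to SI: λ = 396 pm = 3.96·10^-10 m.
Since p = h/λ for a photon, p = 1.673·10^-24 kg·m/s.
Converting to eV/c: p = 3131 eV/c ≈ 3130 eV/c.

3130 eV/c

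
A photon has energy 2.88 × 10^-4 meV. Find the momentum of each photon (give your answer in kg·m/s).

1.54 × 10^-34 kg·m/s

In SI units: E = 2.88 × 10^-4 meV = 4.6143 × 10^-26 J.
Since p = E/c for a photon, p = 1.539 × 10^-34 kg·m/s.
So p ≈ 1.54 × 10^-34 kg·m/s.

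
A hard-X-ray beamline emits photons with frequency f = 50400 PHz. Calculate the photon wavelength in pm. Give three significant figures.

5.95 pm

In SI units: f = 50400 PHz = 5.04 × 10^19 Hz.
The photon relation is λ = c/f, giving λ = 5.948 × 10^-12 m.
Converting to pm: λ = 5.948 pm ≈ 5.95 pm.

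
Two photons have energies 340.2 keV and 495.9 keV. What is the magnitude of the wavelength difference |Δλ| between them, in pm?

1.14 pm

Using λ = hc/E: λ₁ = 3.6445 × 10^-12 m, λ₂ = 2.5002 × 10^-12 m.
|Δλ| = |3.6445 × 10^-12 − 2.5002 × 10^-12| = 1.14 × 10^-12 m = 1.14 pm.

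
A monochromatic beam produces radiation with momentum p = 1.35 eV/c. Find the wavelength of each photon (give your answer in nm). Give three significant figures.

918 nm

First convert: p = 1.35 eV/c = 7.2148e-28 kg·m/s.
For a photon λ = h/p, so λ = 9.184e-7 m.
Converting to nm: λ = 918.4 nm ≈ 918 nm.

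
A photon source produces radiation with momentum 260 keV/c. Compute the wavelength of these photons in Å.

In SI units: p = 260 keV/c = 1.3895e-22 kg·m/s.
The photon relation is λ = h/p, giving λ = 4.769e-12 m.
Converting to Å: λ = 0.04769 Å ≈ 0.0477 Å.

0.0477 Å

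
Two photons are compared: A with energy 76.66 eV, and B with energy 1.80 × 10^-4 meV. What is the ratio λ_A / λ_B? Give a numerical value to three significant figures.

2.35 × 10^-9

λ_A = 1.617 × 10^-8 m (from energy = 76.66 eV, via λ = hc/E).
λ_B = 6.888 m (from energy = 1.80 × 10^-4 meV, via λ = hc/E).
Ratio = 1.617 × 10^-8 / 6.888 = 2.35 × 10^-9.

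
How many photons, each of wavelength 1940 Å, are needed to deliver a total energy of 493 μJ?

4.81 × 10^14 photons

Per-photon energy: E = 1.024 × 10^-18 J (from wavelength = 1940 Å).
N = E_total / E_photon = 4.93 × 10^-4 J / 1.024 × 10^-18 J = 4.81 × 10^14.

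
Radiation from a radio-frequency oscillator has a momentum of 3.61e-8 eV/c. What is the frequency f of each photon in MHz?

8.73 MHz

Convert to SI: p = 3.61e-8 eV/c = 1.9293e-35 kg·m/s.
Since f = pc/h for a photon, f = 8.729e6 Hz.
Converting to MHz: f = 8.729 MHz ≈ 8.73 MHz.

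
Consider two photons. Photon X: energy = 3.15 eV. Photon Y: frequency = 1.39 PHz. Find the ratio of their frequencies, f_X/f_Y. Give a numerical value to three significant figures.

0.548

f_X = 7.617 × 10^14 Hz (from energy = 3.15 eV, via f = E/h).
f_Y = 1.390 × 10^15 Hz (from frequency = 1.39 PHz, via f given directly).
Ratio = 7.617 × 10^14 / 1.390 × 10^15 = 0.548.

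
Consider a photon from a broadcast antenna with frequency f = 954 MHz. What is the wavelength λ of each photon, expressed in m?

0.314 m

Convert to SI: f = 954 MHz = 9.54e8 Hz.
For a photon λ = c/f, so λ = 0.3142 m.
So λ ≈ 0.314 m.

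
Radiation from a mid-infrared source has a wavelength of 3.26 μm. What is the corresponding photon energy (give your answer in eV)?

First convert: λ = 3.26 μm = 3.26e-6 m.
Since E = hc/λ for a photon, E = 6.093e-20 J.
Converting to eV: E = 0.3803 eV ≈ 0.380 eV.

0.380 eV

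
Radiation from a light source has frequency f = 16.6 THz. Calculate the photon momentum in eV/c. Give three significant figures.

0.0687 eV/c

(h = 6.62607015e-34 J·s, c = 2.99792458e8 m/s, 1 eV = 1.602176634e-19 J.)
First convert: f = 16.6 THz = 1.66e13 Hz.
Since p = hf/c for a photon, p = 3.669e-29 kg·m/s.
Converting to eV/c: p = 0.06865 eV/c ≈ 0.0687 eV/c.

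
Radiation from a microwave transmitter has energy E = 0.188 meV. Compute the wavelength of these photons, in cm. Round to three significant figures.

Use h = 6.62607015 × 10^-34 J·s, c = 2.99792458 × 10^8 m/s, 1 eV = 1.602176634 × 10^-19 J.
First convert: E = 0.188 meV = 3.0121 × 10^-23 J.
For a photon λ = hc/E, so λ = 0.006595 m.
Converting to cm: λ = 0.6595 cm ≈ 0.659 cm.

0.659 cm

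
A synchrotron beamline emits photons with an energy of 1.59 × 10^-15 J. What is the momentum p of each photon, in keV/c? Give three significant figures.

(c = 2.99792458 × 10^8 m/s, 1 eV = 1.602176634 × 10^-19 J.)
Apply p = E/c: p = 5.304 × 10^-24 kg·m/s.
Converting to keV/c: p = 9.924 keV/c ≈ 9.92 keV/c.

9.92 keV/c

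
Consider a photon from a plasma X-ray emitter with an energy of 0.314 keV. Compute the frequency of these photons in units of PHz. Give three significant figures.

75.9 PHz

Use h = 6.62607015 × 10^-34 J·s, 1 eV = 1.602176634 × 10^-19 J.
In SI units: E = 0.314 keV = 5.0308 × 10^-17 J.
The photon relation is f = E/h, giving f = 7.592 × 10^16 Hz.
Converting to PHz: f = 75.92 PHz ≈ 75.9 PHz.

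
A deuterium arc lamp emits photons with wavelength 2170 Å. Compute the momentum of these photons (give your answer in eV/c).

5.71 eV/c

In SI units: λ = 2170 Å = 2.17e-7 m.
For a photon p = h/λ, so p = 3.053e-27 kg·m/s.
Converting to eV/c: p = 5.714 eV/c ≈ 5.71 eV/c.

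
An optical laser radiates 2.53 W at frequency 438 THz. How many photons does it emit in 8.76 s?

7.64·10^19 photons

Total energy: E_total = P·t = 2.53 × 8.76 = 22.16 J.
Per-photon energy: E = 2.902·10^-19 J.
N = E_total / E_photon = 7.64·10^19.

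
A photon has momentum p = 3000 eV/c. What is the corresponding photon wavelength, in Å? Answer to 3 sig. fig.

(h = 6.62607015e-34 J·s, c = 2.99792458e8 m/s, 1 eV = 1.602176634e-19 J.)
First convert: p = 3000 eV/c = 1.6033e-24 kg·m/s.
Since λ = h/p for a photon, λ = 4.133e-10 m.
Converting to Å: λ = 4.133 Å ≈ 4.13 Å.

4.13 Å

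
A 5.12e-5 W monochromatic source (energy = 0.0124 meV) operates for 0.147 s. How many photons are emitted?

3.79e18 photons

Total energy: E_total = P·t = 5.12e-5 × 0.147 = 7.526e-6 J.
Per-photon energy: E = 1.987e-24 J.
N = E_total / E_photon = 3.79e18.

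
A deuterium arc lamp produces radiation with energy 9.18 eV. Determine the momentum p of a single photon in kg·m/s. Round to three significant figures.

4.91e-27 kg·m/s

Convert to SI: E = 9.18 eV = 1.4708e-18 J.
Apply p = E/c: p = 4.906e-27 kg·m/s.
So p ≈ 4.91e-27 kg·m/s.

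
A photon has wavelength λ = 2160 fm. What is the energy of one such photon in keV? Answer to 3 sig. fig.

In SI units: λ = 2160 fm = 2.16e-12 m.
Since E = hc/λ for a photon, E = 9.197e-14 J.
Converting to keV: E = 574.0 keV ≈ 574 keV.

574 keV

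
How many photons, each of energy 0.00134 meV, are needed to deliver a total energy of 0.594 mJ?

Per-photon energy: E = 2.147·10^-25 J (from energy = 0.00134 meV).
N = E_total / E_photon = 5.94·10^-4 J / 2.147·10^-25 J = 2.77·10^21.

2.77·10^21 photons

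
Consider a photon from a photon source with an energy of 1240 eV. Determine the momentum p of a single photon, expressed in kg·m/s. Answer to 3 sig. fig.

6.63e-25 kg·m/s

In SI units: E = 1240 eV = 1.9867e-16 J.
The photon relation is p = E/c, giving p = 6.627e-25 kg·m/s.
So p ≈ 6.63e-25 kg·m/s.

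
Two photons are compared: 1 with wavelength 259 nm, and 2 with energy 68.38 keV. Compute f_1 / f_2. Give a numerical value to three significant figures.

f_1 = 1.157e15 Hz (from wavelength = 259 nm, via f = c/λ).
f_2 = 1.653e19 Hz (from energy = 68.38 keV, via f = E/h).
Ratio = 1.157e15 / 1.653e19 = 7.00e-5.

7.00e-5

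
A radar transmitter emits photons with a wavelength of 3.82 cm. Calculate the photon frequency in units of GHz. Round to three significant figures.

First convert: λ = 3.82 cm = 0.0382 m.
Since f = c/λ for a photon, f = 7.848·10^9 Hz.
Converting to GHz: f = 7.848 GHz ≈ 7.85 GHz.

7.85 GHz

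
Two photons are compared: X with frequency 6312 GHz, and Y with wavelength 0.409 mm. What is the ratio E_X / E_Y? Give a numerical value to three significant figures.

E_X = 4.182 × 10^-21 J (from frequency = 6312 GHz, via E = hf).
E_Y = 4.857 × 10^-22 J (from wavelength = 0.409 mm, via E = hc/λ).
Ratio = 4.182 × 10^-21 / 4.857 × 10^-22 = 8.61.

8.61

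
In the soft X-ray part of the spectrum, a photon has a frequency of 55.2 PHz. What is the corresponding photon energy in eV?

Convert to SI: f = 55.2 PHz = 5.52e16 Hz.
The photon relation is E = hf, giving E = 3.658e-17 J.
Converting to eV: E = 228.3 eV ≈ 228 eV.

228 eV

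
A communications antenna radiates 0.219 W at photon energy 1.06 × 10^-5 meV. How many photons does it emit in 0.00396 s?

5.11 × 10^23 photons

Total energy: E_total = P·t = 0.219 × 0.00396 = 8.672 × 10^-4 J.
Per-photon energy: E = 1.698 × 10^-27 J.
N = E_total / E_photon = 5.11 × 10^23.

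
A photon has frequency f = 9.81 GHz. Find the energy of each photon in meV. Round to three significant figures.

0.0406 meV

Convert to SI: f = 9.81 GHz = 9.81·10^9 Hz.
The photon relation is E = hf, giving E = 6.500·10^-24 J.
Converting to meV: E = 0.04057 meV ≈ 0.0406 meV.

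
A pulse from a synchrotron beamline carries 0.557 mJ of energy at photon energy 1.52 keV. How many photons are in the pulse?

2.29 × 10^12 photons

Per-photon energy: E = 2.435 × 10^-16 J (from energy = 1.52 keV).
N = E_total / E_photon = 5.57 × 10^-4 J / 2.435 × 10^-16 J = 2.29 × 10^12.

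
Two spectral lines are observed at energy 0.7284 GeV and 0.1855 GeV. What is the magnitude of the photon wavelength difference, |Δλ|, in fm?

4.98 fm

Using λ = hc/E: λ₁ = 1.7021e-15 m, λ₂ = 6.6838e-15 m.
|Δλ| = |1.7021e-15 − 6.6838e-15| = 4.98e-15 m = 4.98 fm.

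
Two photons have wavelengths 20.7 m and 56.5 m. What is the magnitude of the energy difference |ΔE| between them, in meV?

Using E = hc/λ: E₁ = 9.596·10^-27 J, E₂ = 3.516·10^-27 J.
|ΔE| = |9.596·10^-27 − 3.516·10^-27| = 6.08·10^-27 J = 3.80·10^-5 meV.

3.80·10^-5 meV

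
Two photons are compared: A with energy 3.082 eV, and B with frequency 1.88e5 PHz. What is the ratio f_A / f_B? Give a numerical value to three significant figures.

3.96e-6

f_A = 7.452e14 Hz (from energy = 3.082 eV, via f = E/h).
f_B = 1.880e20 Hz (from frequency = 1.88e5 PHz, via f given directly).
Ratio = 7.452e14 / 1.880e20 = 3.96e-6.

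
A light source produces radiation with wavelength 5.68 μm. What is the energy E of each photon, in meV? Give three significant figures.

218 meV

In SI units: λ = 5.68 μm = 5.68e-6 m.
For a photon E = hc/λ, so E = 3.497e-20 J.
Converting to meV: E = 218.3 meV ≈ 218 meV.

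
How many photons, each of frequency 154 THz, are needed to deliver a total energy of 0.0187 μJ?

Per-photon energy: E = 1.020e-19 J (from frequency = 154 THz).
N = E_total / E_photon = 1.87e-8 J / 1.020e-19 J = 1.83e11.

1.83e11 photons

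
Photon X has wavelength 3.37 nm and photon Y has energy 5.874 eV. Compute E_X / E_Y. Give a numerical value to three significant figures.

E_X = 5.894e-17 J (from wavelength = 3.37 nm, via E = hc/λ).
E_Y = 9.411e-19 J (from energy = 5.874 eV, via E given directly).
Ratio = 5.894e-17 / 9.411e-19 = 62.6.

62.6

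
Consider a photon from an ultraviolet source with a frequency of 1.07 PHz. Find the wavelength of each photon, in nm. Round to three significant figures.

280 nm

(c = 2.99792458e8 m/s.)
Convert to SI: f = 1.07 PHz = 1.07e15 Hz.
For a photon λ = c/f, so λ = 2.802e-7 m.
Converting to nm: λ = 280.2 nm ≈ 280 nm.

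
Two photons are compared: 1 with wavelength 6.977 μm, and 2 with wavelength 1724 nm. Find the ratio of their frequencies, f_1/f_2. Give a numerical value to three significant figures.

f_1 = 4.297e13 Hz (from wavelength = 6.977 μm, via f = c/λ).
f_2 = 1.739e14 Hz (from wavelength = 1724 nm, via f = c/λ).
Ratio = 4.297e13 / 1.739e14 = 0.247.

0.247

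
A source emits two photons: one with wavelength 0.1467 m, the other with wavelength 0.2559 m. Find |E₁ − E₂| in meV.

3.61e-3 meV

Using E = hc/λ: E₁ = 1.3541e-24 J, E₂ = 7.7626e-25 J.
|ΔE| = |1.3541e-24 − 7.7626e-25| = 5.78e-25 J = 3.61e-3 meV.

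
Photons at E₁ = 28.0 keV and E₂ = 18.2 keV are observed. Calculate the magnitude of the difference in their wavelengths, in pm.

23.8 pm

Using λ = hc/E: λ₁ = 4.428 × 10^-11 m, λ₂ = 6.812 × 10^-11 m.
|Δλ| = |4.428 × 10^-11 − 6.812 × 10^-11| = 2.38 × 10^-11 m = 23.8 pm.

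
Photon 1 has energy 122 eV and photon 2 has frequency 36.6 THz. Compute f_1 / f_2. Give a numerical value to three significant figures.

f_1 = 2.950 × 10^16 Hz (from energy = 122 eV, via f = E/h).
f_2 = 3.660 × 10^13 Hz (from frequency = 36.6 THz, via f given directly).
Ratio = 2.950 × 10^16 / 3.660 × 10^13 = 806.

806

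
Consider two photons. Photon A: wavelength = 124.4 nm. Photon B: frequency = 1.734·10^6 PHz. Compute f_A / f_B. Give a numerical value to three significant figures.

f_A = 2.410·10^15 Hz (from wavelength = 124.4 nm, via f = c/λ).
f_B = 1.734·10^21 Hz (from frequency = 1.734·10^6 PHz, via f given directly).
Ratio = 2.410·10^15 / 1.734·10^21 = 1.39·10^-6.

1.39·10^-6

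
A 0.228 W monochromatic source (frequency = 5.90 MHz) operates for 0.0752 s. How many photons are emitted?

4.39 × 10^24 photons

Total energy: E_total = P·t = 0.228 × 0.0752 = 0.01715 J.
Per-photon energy: E = 3.909 × 10^-27 J.
N = E_total / E_photon = 4.39 × 10^24.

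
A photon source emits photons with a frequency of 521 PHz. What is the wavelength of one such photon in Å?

5.75 Å

(c = 2.99792458e8 m/s.)
In SI units: f = 521 PHz = 5.21e17 Hz.
For a photon λ = c/f, so λ = 5.754e-10 m.
Converting to Å: λ = 5.754 Å ≈ 5.75 Å.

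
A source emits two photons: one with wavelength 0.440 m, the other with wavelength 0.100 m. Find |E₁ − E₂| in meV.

Using E = hc/λ: E₁ = 4.515 × 10^-25 J, E₂ = 1.986 × 10^-24 J.
|ΔE| = |4.515 × 10^-25 − 1.986 × 10^-24| = 1.53 × 10^-24 J = 9.58 × 10^-3 meV.

9.58 × 10^-3 meV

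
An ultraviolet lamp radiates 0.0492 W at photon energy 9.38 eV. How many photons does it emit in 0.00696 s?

Total energy: E_total = P·t = 0.0492 × 0.00696 = 3.424e-4 J.
Per-photon energy: E = 1.503e-18 J.
N = E_total / E_photon = 2.28e14.

2.28e14 photons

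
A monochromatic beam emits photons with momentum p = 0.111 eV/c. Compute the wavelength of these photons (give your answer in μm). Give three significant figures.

11.2 μm

First convert: p = 0.111 eV/c = 5.9322e-29 kg·m/s.
For a photon λ = h/p, so λ = 1.117e-5 m.
Converting to μm: λ = 11.17 μm ≈ 11.2 μm.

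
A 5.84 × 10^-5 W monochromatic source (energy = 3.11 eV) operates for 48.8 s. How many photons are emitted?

5.72 × 10^15 photons

Total energy: E_total = P·t = 5.84 × 10^-5 × 48.8 = 0.002850 J.
Per-photon energy: E = 4.983 × 10^-19 J.
N = E_total / E_photon = 5.72 × 10^15.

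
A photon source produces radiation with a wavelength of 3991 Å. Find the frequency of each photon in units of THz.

First convert: λ = 3991 Å = 3.991 × 10^-7 m.
Since f = c/λ for a photon, f = 7.512 × 10^14 Hz.
Converting to THz: f = 751.2 THz ≈ 751 THz.

751 THz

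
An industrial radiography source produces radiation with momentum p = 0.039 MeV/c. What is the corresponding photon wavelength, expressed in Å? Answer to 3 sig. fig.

0.318 Å

First convert: p = 0.039 MeV/c = 2.0843 × 10^-23 kg·m/s.
The photon relation is λ = h/p, giving λ = 3.179 × 10^-11 m.
Converting to Å: λ = 0.3179 Å ≈ 0.318 Å.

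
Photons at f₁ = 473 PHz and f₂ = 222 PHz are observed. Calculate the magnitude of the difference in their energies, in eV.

1040 eV

Using E = hf: E₁ = 3.134e-16 J, E₂ = 1.471e-16 J.
|ΔE| = |3.134e-16 − 1.471e-16| = 1.66e-16 J = 1040 eV.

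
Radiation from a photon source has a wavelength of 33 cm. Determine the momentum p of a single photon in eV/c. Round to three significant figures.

Use h = 6.62607015e-34 J·s, c = 2.99792458e8 m/s, 1 eV = 1.602176634e-19 J.
In SI units: λ = 33 cm = 0.33 m.
Since p = h/λ for a photon, p = 2.008e-33 kg·m/s.
Converting to eV/c: p = 3.757e-6 eV/c ≈ 3.76e-6 eV/c.

3.76e-6 eV/c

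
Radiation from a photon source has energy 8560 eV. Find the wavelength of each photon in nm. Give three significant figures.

Use h = 6.62607015·10^-34 J·s, c = 2.99792458·10^8 m/s, 1 eV = 1.602176634·10^-19 J.
First convert: E = 8560 eV = 1.3715·10^-15 J.
The photon relation is λ = hc/E, giving λ = 1.448·10^-10 m.
Converting to nm: λ = 0.1448 nm ≈ 0.145 nm.

0.145 nm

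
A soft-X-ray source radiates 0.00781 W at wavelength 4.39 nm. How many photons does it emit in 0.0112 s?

1.93e12 photons

Total energy: E_total = P·t = 0.00781 × 0.0112 = 8.747e-5 J.
Per-photon energy: E = 4.525e-17 J.
N = E_total / E_photon = 1.93e12.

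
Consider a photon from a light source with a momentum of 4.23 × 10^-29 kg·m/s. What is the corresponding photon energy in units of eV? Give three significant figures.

The photon relation is E = pc, giving E = 1.268 × 10^-20 J.
Converting to eV: E = 0.07915 eV ≈ 0.0791 eV.

0.0791 eV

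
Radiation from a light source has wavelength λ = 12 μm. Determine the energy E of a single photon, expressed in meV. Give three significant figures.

103 meV

Take h = 6.62607015e-34 J·s, c = 2.99792458e8 m/s, 1 eV = 1.602176634e-19 J.
In SI units: λ = 12 μm = 1.2e-5 m.
Since E = hc/λ for a photon, E = 1.655e-20 J.
Converting to meV: E = 103.3 meV ≈ 103 meV.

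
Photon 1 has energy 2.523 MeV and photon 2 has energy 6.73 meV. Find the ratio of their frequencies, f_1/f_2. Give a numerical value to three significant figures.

3.75e8

f_1 = 6.101e20 Hz (from energy = 2.523 MeV, via f = E/h).
f_2 = 1.627e12 Hz (from energy = 6.73 meV, via f = E/h).
Ratio = 6.101e20 / 1.627e12 = 3.75e8.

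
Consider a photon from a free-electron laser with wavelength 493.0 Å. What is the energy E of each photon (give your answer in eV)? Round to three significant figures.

25.1 eV

(h = 6.62607015e-34 J·s, c = 2.99792458e8 m/s, 1 eV = 1.602176634e-19 J.)
Convert to SI: λ = 493.0 Å = 4.930e-8 m.
For a photon E = hc/λ, so E = 4.029e-18 J.
Converting to eV: E = 25.15 eV ≈ 25.1 eV.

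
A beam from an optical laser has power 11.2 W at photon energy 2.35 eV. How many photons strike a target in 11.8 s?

3.51·10^20 photons

Total energy: E_total = P·t = 11.2 × 11.8 = 132.2 J.
Per-photon energy: E = 3.765·10^-19 J.
N = E_total / E_photon = 3.51·10^20.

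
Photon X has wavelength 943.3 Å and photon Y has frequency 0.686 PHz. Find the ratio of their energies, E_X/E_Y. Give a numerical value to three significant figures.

E_X = 2.106 × 10^-18 J (from wavelength = 943.3 Å, via E = hc/λ).
E_Y = 4.545 × 10^-19 J (from frequency = 0.686 PHz, via E = hf).
Ratio = 2.106 × 10^-18 / 4.545 × 10^-19 = 4.63.

4.63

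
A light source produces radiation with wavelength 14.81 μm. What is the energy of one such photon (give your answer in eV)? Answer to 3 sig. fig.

0.0837 eV

Use h = 6.62607015e-34 J·s, c = 2.99792458e8 m/s, 1 eV = 1.602176634e-19 J.
First convert: λ = 14.81 μm = 1.481e-5 m.
Apply E = hc/λ: E = 1.341e-20 J.
Converting to eV: E = 0.08372 eV ≈ 0.0837 eV.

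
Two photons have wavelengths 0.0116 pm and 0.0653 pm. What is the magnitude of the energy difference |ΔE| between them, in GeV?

0.0879 GeV

Using E = hc/λ: E₁ = 1.712e-11 J, E₂ = 3.042e-12 J.
|ΔE| = |1.712e-11 − 3.042e-12| = 1.41e-11 J = 0.0879 GeV.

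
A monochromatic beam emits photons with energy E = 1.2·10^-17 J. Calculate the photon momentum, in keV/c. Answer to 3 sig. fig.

0.0749 keV/c

Take c = 2.99792458·10^8 m/s, 1 eV = 1.602176634·10^-19 J.
For a photon p = E/c, so p = 4.003·10^-26 kg·m/s.
Converting to keV/c: p = 0.07490 keV/c ≈ 0.0749 keV/c.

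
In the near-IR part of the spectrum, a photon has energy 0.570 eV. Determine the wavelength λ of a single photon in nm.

In SI units: E = 0.570 eV = 9.1324e-20 J.
Apply λ = hc/E: λ = 2.175e-6 m.
Converting to nm: λ = 2175 nm ≈ 2180 nm.

2180 nm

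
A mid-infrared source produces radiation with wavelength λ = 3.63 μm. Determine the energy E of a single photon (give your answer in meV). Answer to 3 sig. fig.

342 meV

In SI units: λ = 3.63 μm = 3.63 × 10^-6 m.
Since E = hc/λ for a photon, E = 5.472 × 10^-20 J.
Converting to meV: E = 341.6 meV ≈ 342 meV.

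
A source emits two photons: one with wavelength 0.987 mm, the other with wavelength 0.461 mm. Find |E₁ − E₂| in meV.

1.43 meV

Using E = hc/λ: E₁ = 2.013 × 10^-22 J, E₂ = 4.309 × 10^-22 J.
|ΔE| = |2.013 × 10^-22 − 4.309 × 10^-22| = 2.30 × 10^-22 J = 1.43 meV.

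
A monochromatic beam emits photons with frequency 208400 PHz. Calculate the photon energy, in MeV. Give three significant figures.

Convert to SI: f = 208400 PHz = 2.084e20 Hz.
Apply E = hf: E = 1.381e-13 J.
Converting to MeV: E = 0.8619 MeV ≈ 0.862 MeV.

0.862 MeV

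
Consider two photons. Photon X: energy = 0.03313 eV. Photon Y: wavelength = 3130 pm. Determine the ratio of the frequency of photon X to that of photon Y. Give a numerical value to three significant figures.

8.36e-5

f_X = 8.011e12 Hz (from energy = 0.03313 eV, via f = E/h).
f_Y = 9.578e16 Hz (from wavelength = 3130 pm, via f = c/λ).
Ratio = 8.011e12 / 9.578e16 = 8.36e-5.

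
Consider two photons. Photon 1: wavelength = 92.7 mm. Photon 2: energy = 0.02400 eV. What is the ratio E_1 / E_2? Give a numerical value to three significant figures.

5.57e-4

E_1 = 2.143e-24 J (from wavelength = 92.7 mm, via E = hc/λ).
E_2 = 3.845e-21 J (from energy = 0.02400 eV, via E given directly).
Ratio = 2.143e-24 / 3.845e-21 = 5.57e-4.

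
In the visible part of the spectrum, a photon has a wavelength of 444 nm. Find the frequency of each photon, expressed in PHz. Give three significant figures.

0.675 PHz

Use c = 2.99792458·10^8 m/s.
Convert to SI: λ = 444 nm = 4.44·10^-7 m.
For a photon f = c/λ, so f = 6.752·10^14 Hz.
Converting to PHz: f = 0.6752 PHz ≈ 0.675 PHz.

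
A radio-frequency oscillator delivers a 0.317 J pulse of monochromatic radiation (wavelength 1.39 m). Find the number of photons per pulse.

Per-photon energy: E = 1.429·10^-25 J (from wavelength = 1.39 m).
N = E_total / E_photon = 0.317 J / 1.429·10^-25 J = 2.22·10^24.

2.22·10^24 photons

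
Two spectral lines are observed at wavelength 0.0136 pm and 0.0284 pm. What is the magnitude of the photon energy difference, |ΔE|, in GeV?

0.0475 GeV

Using E = hc/λ: E₁ = 1.461 × 10^-11 J, E₂ = 6.995 × 10^-12 J.
|ΔE| = |1.461 × 10^-11 − 6.995 × 10^-12| = 7.61 × 10^-12 J = 0.0475 GeV.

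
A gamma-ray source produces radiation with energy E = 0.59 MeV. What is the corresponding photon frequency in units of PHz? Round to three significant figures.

First convert: E = 0.59 MeV = 9.4528 × 10^-14 J.
Apply f = E/h: f = 1.427 × 10^20 Hz.
Converting to PHz: f = 142700 PHz ≈ 1.43 × 10^5 PHz.

1.43 × 10^5 PHz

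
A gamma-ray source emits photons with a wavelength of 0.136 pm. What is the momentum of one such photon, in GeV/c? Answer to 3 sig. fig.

Convert to SI: λ = 0.136 pm = 1.36e-13 m.
Since p = h/λ for a photon, p = 4.872e-21 kg·m/s.
Converting to GeV/c: p = 0.009116 GeV/c ≈ 9.12e-3 GeV/c.

9.12e-3 GeV/c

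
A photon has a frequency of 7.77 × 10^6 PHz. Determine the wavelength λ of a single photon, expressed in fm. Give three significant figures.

First convert: f = 7.77 × 10^6 PHz = 7.77 × 10^21 Hz.
For a photon λ = c/f, so λ = 3.858 × 10^-14 m.
Converting to fm: λ = 38.58 fm ≈ 38.6 fm.

38.6 fm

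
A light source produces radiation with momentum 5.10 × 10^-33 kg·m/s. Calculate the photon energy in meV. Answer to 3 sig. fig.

(c = 2.99792458 × 10^8 m/s, 1 eV = 1.602176634 × 10^-19 J.)
Apply E = pc: E = 1.529 × 10^-24 J.
Converting to meV: E = 0.009543 meV ≈ 9.54 × 10^-3 meV.

9.54 × 10^-3 meV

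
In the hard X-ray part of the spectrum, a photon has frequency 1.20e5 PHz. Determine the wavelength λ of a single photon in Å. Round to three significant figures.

0.0250 Å

(c = 2.99792458e8 m/s.)
Convert to SI: f = 1.20e5 PHz = 1.20e20 Hz.
For a photon λ = c/f, so λ = 2.498e-12 m.
Converting to Å: λ = 0.02498 Å ≈ 0.0250 Å.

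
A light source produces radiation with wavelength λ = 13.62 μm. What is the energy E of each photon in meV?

(h = 6.62607015 × 10^-34 J·s, c = 2.99792458 × 10^8 m/s, 1 eV = 1.602176634 × 10^-19 J.)
In SI units: λ = 13.62 μm = 1.362 × 10^-5 m.
For a photon E = hc/λ, so E = 1.458 × 10^-20 J.
Converting to meV: E = 91.03 meV ≈ 91.0 meV.

91.0 meV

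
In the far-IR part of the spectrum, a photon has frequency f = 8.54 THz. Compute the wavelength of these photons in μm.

35.1 μm

First convert: f = 8.54 THz = 8.54e12 Hz.
Apply λ = c/f: λ = 3.510e-5 m.
Converting to μm: λ = 35.10 μm ≈ 35.1 μm.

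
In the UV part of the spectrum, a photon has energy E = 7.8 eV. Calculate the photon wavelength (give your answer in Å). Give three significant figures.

In SI units: E = 7.8 eV = 1.2497e-18 J.
For a photon λ = hc/E, so λ = 1.590e-7 m.
Converting to Å: λ = 1590 Å ≈ 1590 Å.

1590 Å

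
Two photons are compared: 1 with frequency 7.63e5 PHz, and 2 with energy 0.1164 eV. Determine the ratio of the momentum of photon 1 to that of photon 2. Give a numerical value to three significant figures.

2.71e7

p_1 = 1.686e-21 kg·m/s (from frequency = 7.63e5 PHz, via p = hf/c).
p_2 = 6.221e-29 kg·m/s (from energy = 0.1164 eV, via p = E/c).
Ratio = 1.686e-21 / 6.221e-29 = 2.71e7.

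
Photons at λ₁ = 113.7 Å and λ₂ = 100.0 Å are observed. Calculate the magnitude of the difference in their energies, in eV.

Using E = hc/λ: E₁ = 1.7471 × 10^-17 J, E₂ = 1.9864 × 10^-17 J.
|ΔE| = |1.7471 × 10^-17 − 1.9864 × 10^-17| = 2.39 × 10^-18 J = 14.9 eV.

14.9 eV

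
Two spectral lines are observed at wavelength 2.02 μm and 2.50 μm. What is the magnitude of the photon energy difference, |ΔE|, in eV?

Using E = hc/λ: E₁ = 9.834e-20 J, E₂ = 7.946e-20 J.
|ΔE| = |9.834e-20 − 7.946e-20| = 1.89e-20 J = 0.118 eV.

0.118 eV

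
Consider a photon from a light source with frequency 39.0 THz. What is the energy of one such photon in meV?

161 meV

Convert to SI: f = 39.0 THz = 3.90·10^13 Hz.
For a photon E = hf, so E = 2.584·10^-20 J.
Converting to meV: E = 161.3 meV ≈ 161 meV.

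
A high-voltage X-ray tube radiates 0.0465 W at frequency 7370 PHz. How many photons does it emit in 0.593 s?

5.65 × 10^12 photons

Total energy: E_total = P·t = 0.0465 × 0.593 = 0.02757 J.
Per-photon energy: E = 4.883 × 10^-15 J.
N = E_total / E_photon = 5.65 × 10^12.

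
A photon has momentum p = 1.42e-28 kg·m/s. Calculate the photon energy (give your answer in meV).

For a photon E = pc, so E = 4.257e-20 J.
Converting to meV: E = 265.7 meV ≈ 266 meV.

266 meV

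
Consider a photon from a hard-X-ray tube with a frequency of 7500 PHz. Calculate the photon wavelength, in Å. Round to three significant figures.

(c = 2.99792458e8 m/s.)
Convert to SI: f = 7500 PHz = 7.5e18 Hz.
Apply λ = c/f: λ = 3.997e-11 m.
Converting to Å: λ = 0.3997 Å ≈ 0.400 Å.

0.400 Å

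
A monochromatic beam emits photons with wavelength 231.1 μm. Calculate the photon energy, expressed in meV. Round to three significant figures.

5.36 meV

Use h = 6.62607015e-34 J·s, c = 2.99792458e8 m/s, 1 eV = 1.602176634e-19 J.
First convert: λ = 231.1 μm = 2.311e-4 m.
Apply E = hc/λ: E = 8.596e-22 J.
Converting to meV: E = 5.365 meV ≈ 5.36 meV.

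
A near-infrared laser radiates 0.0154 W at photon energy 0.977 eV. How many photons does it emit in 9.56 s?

Total energy: E_total = P·t = 0.0154 × 9.56 = 0.1472 J.
Per-photon energy: E = 1.565e-19 J.
N = E_total / E_photon = 9.41e17.

9.41e17 photons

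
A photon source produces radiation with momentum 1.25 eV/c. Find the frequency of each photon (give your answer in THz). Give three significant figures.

302 THz

Use h = 6.62607015 × 10^-34 J·s, c = 2.99792458 × 10^8 m/s, 1 eV = 1.602176634 × 10^-19 J.
Convert to SI: p = 1.25 eV/c = 6.6804 × 10^-28 kg·m/s.
Since f = pc/h for a photon, f = 3.022 × 10^14 Hz.
Converting to THz: f = 302.2 THz ≈ 302 THz.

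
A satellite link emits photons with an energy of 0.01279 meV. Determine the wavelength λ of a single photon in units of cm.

Use h = 6.62607015e-34 J·s, c = 2.99792458e8 m/s, 1 eV = 1.602176634e-19 J.
Convert to SI: E = 0.01279 meV = 2.0492e-24 J.
For a photon λ = hc/E, so λ = 0.09694 m.
Converting to cm: λ = 9.694 cm ≈ 9.69 cm.

9.69 cm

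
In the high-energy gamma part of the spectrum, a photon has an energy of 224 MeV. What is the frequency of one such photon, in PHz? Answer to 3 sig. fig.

Take h = 6.62607015 × 10^-34 J·s, 1 eV = 1.602176634 × 10^-19 J.
In SI units: E = 224 MeV = 3.5889 × 10^-11 J.
The photon relation is f = E/h, giving f = 5.416 × 10^22 Hz.
Converting to PHz: f = 5.416 × 10^7 PHz ≈ 5.42 × 10^7 PHz.

5.42 × 10^7 PHz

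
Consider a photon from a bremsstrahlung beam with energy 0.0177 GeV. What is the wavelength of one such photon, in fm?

In SI units: E = 0.0177 GeV = 2.8359 × 10^-12 J.
The photon relation is λ = hc/E, giving λ = 7.005 × 10^-14 m.
Converting to fm: λ = 70.05 fm ≈ 70.0 fm.

70.0 fm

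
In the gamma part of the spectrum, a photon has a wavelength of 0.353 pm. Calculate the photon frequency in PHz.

Take c = 2.99792458·10^8 m/s.
Convert to SI: λ = 0.353 pm = 3.53·10^-13 m.
Apply f = c/λ: f = 8.493·10^20 Hz.
Converting to PHz: f = 849300 PHz ≈ 8.49·10^5 PHz.

8.49·10^5 PHz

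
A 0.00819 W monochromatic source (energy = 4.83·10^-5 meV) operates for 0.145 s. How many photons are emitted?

1.53·10^23 photons

Total energy: E_total = P·t = 0.00819 × 0.145 = 0.001188 J.
Per-photon energy: E = 7.739·10^-27 J.
N = E_total / E_photon = 1.53·10^23.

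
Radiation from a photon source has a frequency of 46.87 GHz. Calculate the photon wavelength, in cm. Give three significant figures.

Take c = 2.99792458 × 10^8 m/s.
First convert: f = 46.87 GHz = 4.687 × 10^10 Hz.
For a photon λ = c/f, so λ = 0.006396 m.
Converting to cm: λ = 0.6396 cm ≈ 0.640 cm.

0.640 cm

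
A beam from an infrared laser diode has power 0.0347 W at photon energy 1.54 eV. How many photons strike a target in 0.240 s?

Total energy: E_total = P·t = 0.0347 × 0.240 = 0.008328 J.
Per-photon energy: E = 2.467e-19 J.
N = E_total / E_photon = 3.38e16.

3.38e16 photons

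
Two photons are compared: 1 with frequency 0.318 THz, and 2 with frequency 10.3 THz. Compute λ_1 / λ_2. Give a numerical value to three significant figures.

32.4

λ_1 = 9.427 × 10^-4 m (from frequency = 0.318 THz, via λ = c/f).
λ_2 = 2.911 × 10^-5 m (from frequency = 10.3 THz, via λ = c/f).
Ratio = 9.427 × 10^-4 / 2.911 × 10^-5 = 32.4.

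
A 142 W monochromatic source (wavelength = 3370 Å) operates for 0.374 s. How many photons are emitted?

9.01e19 photons

Total energy: E_total = P·t = 142 × 0.374 = 53.11 J.
Per-photon energy: E = 5.894e-19 J.
N = E_total / E_photon = 9.01e19.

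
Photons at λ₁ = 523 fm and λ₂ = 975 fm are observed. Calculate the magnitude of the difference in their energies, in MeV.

Using E = hc/λ: E₁ = 3.798e-13 J, E₂ = 2.037e-13 J.
|ΔE| = |3.798e-13 − 2.037e-13| = 1.76e-13 J = 1.10 MeV.

1.10 MeV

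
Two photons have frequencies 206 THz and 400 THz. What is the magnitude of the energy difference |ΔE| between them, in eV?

Using E = hf: E₁ = 1.365 × 10^-19 J, E₂ = 2.650 × 10^-19 J.
|ΔE| = |1.365 × 10^-19 − 2.650 × 10^-19| = 1.29 × 10^-19 J = 0.802 eV.

0.802 eV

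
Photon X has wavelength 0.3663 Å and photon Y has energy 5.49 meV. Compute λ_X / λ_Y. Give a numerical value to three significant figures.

λ_X = 3.663e-11 m (from wavelength = 0.3663 Å, via λ given directly).
λ_Y = 2.258e-4 m (from energy = 5.49 meV, via λ = hc/E).
Ratio = 3.663e-11 / 2.258e-4 = 1.62e-7.

1.62e-7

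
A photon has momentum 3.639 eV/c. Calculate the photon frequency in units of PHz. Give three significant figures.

0.880 PHz

(h = 6.62607015e-34 J·s, c = 2.99792458e8 m/s, 1 eV = 1.602176634e-19 J.)
Convert to SI: p = 3.639 eV/c = 1.9448e-27 kg·m/s.
The photon relation is f = pc/h, giving f = 8.799e14 Hz.
Converting to PHz: f = 0.8799 PHz ≈ 0.880 PHz.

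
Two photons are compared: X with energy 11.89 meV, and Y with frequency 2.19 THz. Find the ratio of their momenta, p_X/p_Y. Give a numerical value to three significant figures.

1.31

p_X = 6.354 × 10^-30 kg·m/s (from energy = 11.89 meV, via p = E/c).
p_Y = 4.840 × 10^-30 kg·m/s (from frequency = 2.19 THz, via p = hf/c).
Ratio = 6.354 × 10^-30 / 4.840 × 10^-30 = 1.31.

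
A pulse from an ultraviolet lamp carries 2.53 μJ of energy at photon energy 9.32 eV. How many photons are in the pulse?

1.69e12 photons

Per-photon energy: E = 1.493e-18 J (from energy = 9.32 eV).
N = E_total / E_photon = 2.53e-6 J / 1.493e-18 J = 1.69e12.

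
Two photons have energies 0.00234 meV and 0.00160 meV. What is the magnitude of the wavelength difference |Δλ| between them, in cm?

24.5 cm

Using λ = hc/E: λ₁ = 0.5298 m, λ₂ = 0.7749 m.
|Δλ| = |0.5298 − 0.7749| = 0.245 m = 24.5 cm.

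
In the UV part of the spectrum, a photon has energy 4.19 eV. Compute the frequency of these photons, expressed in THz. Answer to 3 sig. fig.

1010 THz

Take h = 6.62607015 × 10^-34 J·s, 1 eV = 1.602176634 × 10^-19 J.
First convert: E = 4.19 eV = 6.7131 × 10^-19 J.
Since f = E/h for a photon, f = 1.013 × 10^15 Hz.
Converting to THz: f = 1013 THz ≈ 1010 THz.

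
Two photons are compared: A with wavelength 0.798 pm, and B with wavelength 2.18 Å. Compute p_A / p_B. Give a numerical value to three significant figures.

273

p_A = 8.303 × 10^-22 kg·m/s (from wavelength = 0.798 pm, via p = h/λ).
p_B = 3.039 × 10^-24 kg·m/s (from wavelength = 2.18 Å, via p = h/λ).
Ratio = 8.303 × 10^-22 / 3.039 × 10^-24 = 273.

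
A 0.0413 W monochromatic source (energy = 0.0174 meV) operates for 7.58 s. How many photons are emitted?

Total energy: E_total = P·t = 0.0413 × 7.58 = 0.3131 J.
Per-photon energy: E = 2.788 × 10^-24 J.
N = E_total / E_photon = 1.12 × 10^23.

1.12 × 10^23 photons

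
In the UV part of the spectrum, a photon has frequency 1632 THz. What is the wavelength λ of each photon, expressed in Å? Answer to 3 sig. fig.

Take c = 2.99792458e8 m/s.
In SI units: f = 1632 THz = 1.632e15 Hz.
Apply λ = c/f: λ = 1.837e-7 m.
Converting to Å: λ = 1837 Å ≈ 1840 Å.

1840 Å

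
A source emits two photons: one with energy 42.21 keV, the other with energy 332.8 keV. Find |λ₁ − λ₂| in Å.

Using λ = hc/E: λ₁ = 2.9373 × 10^-11 m, λ₂ = 3.7255 × 10^-12 m.
|Δλ| = |2.9373 × 10^-11 − 3.7255 × 10^-12| = 2.56 × 10^-11 m = 0.256 Å.

0.256 Å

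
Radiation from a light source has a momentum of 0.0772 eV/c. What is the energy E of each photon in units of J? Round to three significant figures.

1.24·10^-20 J

(c = 2.99792458·10^8 m/s, 1 eV = 1.602176634·10^-19 J.)
Convert to SI: p = 0.0772 eV/c = 4.1258·10^-29 kg·m/s.
The photon relation is E = pc, giving E = 1.237·10^-20 J.
So E ≈ 1.24·10^-20 J.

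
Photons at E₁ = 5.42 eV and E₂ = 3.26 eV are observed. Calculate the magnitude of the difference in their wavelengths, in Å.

1520 Å

Using λ = hc/E: λ₁ = 2.288e-7 m, λ₂ = 3.803e-7 m.
|Δλ| = |2.288e-7 − 3.803e-7| = 1.52e-7 m = 1520 Å.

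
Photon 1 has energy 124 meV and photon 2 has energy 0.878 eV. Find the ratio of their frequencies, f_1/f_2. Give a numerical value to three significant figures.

0.141

f_1 = 2.998 × 10^13 Hz (from energy = 124 meV, via f = E/h).
f_2 = 2.123 × 10^14 Hz (from energy = 0.878 eV, via f = E/h).
Ratio = 2.998 × 10^13 / 2.123 × 10^14 = 0.141.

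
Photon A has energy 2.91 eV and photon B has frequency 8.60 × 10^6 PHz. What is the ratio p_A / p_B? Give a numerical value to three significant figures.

p_A = 1.555 × 10^-27 kg·m/s (from energy = 2.91 eV, via p = E/c).
p_B = 1.901 × 10^-20 kg·m/s (from frequency = 8.60 × 10^6 PHz, via p = hf/c).
Ratio = 1.555 × 10^-27 / 1.901 × 10^-20 = 8.18 × 10^-8.

8.18 × 10^-8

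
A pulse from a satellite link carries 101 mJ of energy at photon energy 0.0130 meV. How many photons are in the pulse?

Per-photon energy: E = 2.083 × 10^-24 J (from energy = 0.0130 meV).
N = E_total / E_photon = 0.101 J / 2.083 × 10^-24 J = 4.85 × 10^22.

4.85 × 10^22 photons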